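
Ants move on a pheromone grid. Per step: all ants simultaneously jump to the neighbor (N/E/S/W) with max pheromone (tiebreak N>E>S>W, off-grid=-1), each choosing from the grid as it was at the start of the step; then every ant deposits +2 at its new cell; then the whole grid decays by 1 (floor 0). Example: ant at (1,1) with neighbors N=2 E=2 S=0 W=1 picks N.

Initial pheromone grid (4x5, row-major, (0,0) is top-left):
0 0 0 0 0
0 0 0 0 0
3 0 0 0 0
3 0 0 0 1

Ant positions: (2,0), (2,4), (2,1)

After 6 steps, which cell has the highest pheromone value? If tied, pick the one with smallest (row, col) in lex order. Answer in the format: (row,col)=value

Step 1: ant0:(2,0)->S->(3,0) | ant1:(2,4)->S->(3,4) | ant2:(2,1)->W->(2,0)
  grid max=4 at (2,0)
Step 2: ant0:(3,0)->N->(2,0) | ant1:(3,4)->N->(2,4) | ant2:(2,0)->S->(3,0)
  grid max=5 at (2,0)
Step 3: ant0:(2,0)->S->(3,0) | ant1:(2,4)->S->(3,4) | ant2:(3,0)->N->(2,0)
  grid max=6 at (2,0)
Step 4: ant0:(3,0)->N->(2,0) | ant1:(3,4)->N->(2,4) | ant2:(2,0)->S->(3,0)
  grid max=7 at (2,0)
Step 5: ant0:(2,0)->S->(3,0) | ant1:(2,4)->S->(3,4) | ant2:(3,0)->N->(2,0)
  grid max=8 at (2,0)
Step 6: ant0:(3,0)->N->(2,0) | ant1:(3,4)->N->(2,4) | ant2:(2,0)->S->(3,0)
  grid max=9 at (2,0)
Final grid:
  0 0 0 0 0
  0 0 0 0 0
  9 0 0 0 1
  9 0 0 0 1
Max pheromone 9 at (2,0)

Answer: (2,0)=9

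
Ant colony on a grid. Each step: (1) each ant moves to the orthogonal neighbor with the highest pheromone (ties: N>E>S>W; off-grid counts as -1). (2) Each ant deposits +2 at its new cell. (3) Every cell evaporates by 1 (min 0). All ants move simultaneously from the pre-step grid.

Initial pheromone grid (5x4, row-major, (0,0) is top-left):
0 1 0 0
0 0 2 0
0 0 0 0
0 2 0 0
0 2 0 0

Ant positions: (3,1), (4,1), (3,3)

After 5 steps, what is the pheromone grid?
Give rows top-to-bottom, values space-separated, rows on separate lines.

After step 1: ants at (4,1),(3,1),(2,3)
  0 0 0 0
  0 0 1 0
  0 0 0 1
  0 3 0 0
  0 3 0 0
After step 2: ants at (3,1),(4,1),(1,3)
  0 0 0 0
  0 0 0 1
  0 0 0 0
  0 4 0 0
  0 4 0 0
After step 3: ants at (4,1),(3,1),(0,3)
  0 0 0 1
  0 0 0 0
  0 0 0 0
  0 5 0 0
  0 5 0 0
After step 4: ants at (3,1),(4,1),(1,3)
  0 0 0 0
  0 0 0 1
  0 0 0 0
  0 6 0 0
  0 6 0 0
After step 5: ants at (4,1),(3,1),(0,3)
  0 0 0 1
  0 0 0 0
  0 0 0 0
  0 7 0 0
  0 7 0 0

0 0 0 1
0 0 0 0
0 0 0 0
0 7 0 0
0 7 0 0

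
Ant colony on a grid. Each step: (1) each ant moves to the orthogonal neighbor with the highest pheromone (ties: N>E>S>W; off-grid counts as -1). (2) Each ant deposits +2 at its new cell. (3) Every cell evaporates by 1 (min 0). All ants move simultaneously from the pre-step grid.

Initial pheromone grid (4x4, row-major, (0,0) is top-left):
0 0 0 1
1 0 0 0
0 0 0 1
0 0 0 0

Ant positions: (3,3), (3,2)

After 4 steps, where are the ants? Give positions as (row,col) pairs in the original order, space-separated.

Step 1: ant0:(3,3)->N->(2,3) | ant1:(3,2)->N->(2,2)
  grid max=2 at (2,3)
Step 2: ant0:(2,3)->W->(2,2) | ant1:(2,2)->E->(2,3)
  grid max=3 at (2,3)
Step 3: ant0:(2,2)->E->(2,3) | ant1:(2,3)->W->(2,2)
  grid max=4 at (2,3)
Step 4: ant0:(2,3)->W->(2,2) | ant1:(2,2)->E->(2,3)
  grid max=5 at (2,3)

(2,2) (2,3)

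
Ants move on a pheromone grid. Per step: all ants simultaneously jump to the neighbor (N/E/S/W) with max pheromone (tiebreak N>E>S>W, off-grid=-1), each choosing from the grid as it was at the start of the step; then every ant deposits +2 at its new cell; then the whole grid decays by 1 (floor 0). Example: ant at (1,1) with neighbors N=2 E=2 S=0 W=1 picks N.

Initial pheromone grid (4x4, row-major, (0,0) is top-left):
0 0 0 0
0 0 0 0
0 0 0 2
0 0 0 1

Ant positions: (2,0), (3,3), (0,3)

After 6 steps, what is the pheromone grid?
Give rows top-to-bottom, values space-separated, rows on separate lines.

After step 1: ants at (1,0),(2,3),(1,3)
  0 0 0 0
  1 0 0 1
  0 0 0 3
  0 0 0 0
After step 2: ants at (0,0),(1,3),(2,3)
  1 0 0 0
  0 0 0 2
  0 0 0 4
  0 0 0 0
After step 3: ants at (0,1),(2,3),(1,3)
  0 1 0 0
  0 0 0 3
  0 0 0 5
  0 0 0 0
After step 4: ants at (0,2),(1,3),(2,3)
  0 0 1 0
  0 0 0 4
  0 0 0 6
  0 0 0 0
After step 5: ants at (0,3),(2,3),(1,3)
  0 0 0 1
  0 0 0 5
  0 0 0 7
  0 0 0 0
After step 6: ants at (1,3),(1,3),(2,3)
  0 0 0 0
  0 0 0 8
  0 0 0 8
  0 0 0 0

0 0 0 0
0 0 0 8
0 0 0 8
0 0 0 0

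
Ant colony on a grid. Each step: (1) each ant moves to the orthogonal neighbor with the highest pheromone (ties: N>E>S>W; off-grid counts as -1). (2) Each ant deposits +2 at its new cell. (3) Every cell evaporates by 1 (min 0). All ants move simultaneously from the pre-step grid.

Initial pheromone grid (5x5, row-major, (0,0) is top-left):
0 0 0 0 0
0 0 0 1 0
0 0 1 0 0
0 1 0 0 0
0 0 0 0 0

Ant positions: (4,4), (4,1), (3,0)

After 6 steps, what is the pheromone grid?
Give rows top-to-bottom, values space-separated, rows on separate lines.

After step 1: ants at (3,4),(3,1),(3,1)
  0 0 0 0 0
  0 0 0 0 0
  0 0 0 0 0
  0 4 0 0 1
  0 0 0 0 0
After step 2: ants at (2,4),(2,1),(2,1)
  0 0 0 0 0
  0 0 0 0 0
  0 3 0 0 1
  0 3 0 0 0
  0 0 0 0 0
After step 3: ants at (1,4),(3,1),(3,1)
  0 0 0 0 0
  0 0 0 0 1
  0 2 0 0 0
  0 6 0 0 0
  0 0 0 0 0
After step 4: ants at (0,4),(2,1),(2,1)
  0 0 0 0 1
  0 0 0 0 0
  0 5 0 0 0
  0 5 0 0 0
  0 0 0 0 0
After step 5: ants at (1,4),(3,1),(3,1)
  0 0 0 0 0
  0 0 0 0 1
  0 4 0 0 0
  0 8 0 0 0
  0 0 0 0 0
After step 6: ants at (0,4),(2,1),(2,1)
  0 0 0 0 1
  0 0 0 0 0
  0 7 0 0 0
  0 7 0 0 0
  0 0 0 0 0

0 0 0 0 1
0 0 0 0 0
0 7 0 0 0
0 7 0 0 0
0 0 0 0 0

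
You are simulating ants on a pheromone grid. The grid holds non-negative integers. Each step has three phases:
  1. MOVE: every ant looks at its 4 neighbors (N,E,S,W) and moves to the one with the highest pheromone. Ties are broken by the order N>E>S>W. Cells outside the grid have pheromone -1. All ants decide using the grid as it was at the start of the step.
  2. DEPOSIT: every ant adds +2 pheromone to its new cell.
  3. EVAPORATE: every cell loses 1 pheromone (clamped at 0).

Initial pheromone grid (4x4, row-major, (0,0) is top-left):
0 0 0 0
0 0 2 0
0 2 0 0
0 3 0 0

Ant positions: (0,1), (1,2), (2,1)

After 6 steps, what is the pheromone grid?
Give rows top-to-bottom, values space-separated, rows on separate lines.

After step 1: ants at (0,2),(0,2),(3,1)
  0 0 3 0
  0 0 1 0
  0 1 0 0
  0 4 0 0
After step 2: ants at (1,2),(1,2),(2,1)
  0 0 2 0
  0 0 4 0
  0 2 0 0
  0 3 0 0
After step 3: ants at (0,2),(0,2),(3,1)
  0 0 5 0
  0 0 3 0
  0 1 0 0
  0 4 0 0
After step 4: ants at (1,2),(1,2),(2,1)
  0 0 4 0
  0 0 6 0
  0 2 0 0
  0 3 0 0
After step 5: ants at (0,2),(0,2),(3,1)
  0 0 7 0
  0 0 5 0
  0 1 0 0
  0 4 0 0
After step 6: ants at (1,2),(1,2),(2,1)
  0 0 6 0
  0 0 8 0
  0 2 0 0
  0 3 0 0

0 0 6 0
0 0 8 0
0 2 0 0
0 3 0 0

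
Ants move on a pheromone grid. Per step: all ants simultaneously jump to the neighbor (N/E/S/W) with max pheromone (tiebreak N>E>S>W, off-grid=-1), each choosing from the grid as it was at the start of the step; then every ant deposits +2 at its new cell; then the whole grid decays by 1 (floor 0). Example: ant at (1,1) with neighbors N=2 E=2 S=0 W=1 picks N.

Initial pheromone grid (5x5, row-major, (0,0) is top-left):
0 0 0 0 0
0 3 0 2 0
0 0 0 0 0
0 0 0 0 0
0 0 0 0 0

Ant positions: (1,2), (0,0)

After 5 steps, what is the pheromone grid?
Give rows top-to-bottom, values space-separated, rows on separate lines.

After step 1: ants at (1,1),(0,1)
  0 1 0 0 0
  0 4 0 1 0
  0 0 0 0 0
  0 0 0 0 0
  0 0 0 0 0
After step 2: ants at (0,1),(1,1)
  0 2 0 0 0
  0 5 0 0 0
  0 0 0 0 0
  0 0 0 0 0
  0 0 0 0 0
After step 3: ants at (1,1),(0,1)
  0 3 0 0 0
  0 6 0 0 0
  0 0 0 0 0
  0 0 0 0 0
  0 0 0 0 0
After step 4: ants at (0,1),(1,1)
  0 4 0 0 0
  0 7 0 0 0
  0 0 0 0 0
  0 0 0 0 0
  0 0 0 0 0
After step 5: ants at (1,1),(0,1)
  0 5 0 0 0
  0 8 0 0 0
  0 0 0 0 0
  0 0 0 0 0
  0 0 0 0 0

0 5 0 0 0
0 8 0 0 0
0 0 0 0 0
0 0 0 0 0
0 0 0 0 0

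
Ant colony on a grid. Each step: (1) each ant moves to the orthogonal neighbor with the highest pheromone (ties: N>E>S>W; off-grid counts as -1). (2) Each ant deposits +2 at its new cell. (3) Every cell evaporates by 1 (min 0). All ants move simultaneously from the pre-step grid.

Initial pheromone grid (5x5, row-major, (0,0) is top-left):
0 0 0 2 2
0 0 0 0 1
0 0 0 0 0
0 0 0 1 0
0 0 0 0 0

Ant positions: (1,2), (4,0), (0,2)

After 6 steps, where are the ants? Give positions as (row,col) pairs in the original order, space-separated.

Step 1: ant0:(1,2)->N->(0,2) | ant1:(4,0)->N->(3,0) | ant2:(0,2)->E->(0,3)
  grid max=3 at (0,3)
Step 2: ant0:(0,2)->E->(0,3) | ant1:(3,0)->N->(2,0) | ant2:(0,3)->E->(0,4)
  grid max=4 at (0,3)
Step 3: ant0:(0,3)->E->(0,4) | ant1:(2,0)->N->(1,0) | ant2:(0,4)->W->(0,3)
  grid max=5 at (0,3)
Step 4: ant0:(0,4)->W->(0,3) | ant1:(1,0)->N->(0,0) | ant2:(0,3)->E->(0,4)
  grid max=6 at (0,3)
Step 5: ant0:(0,3)->E->(0,4) | ant1:(0,0)->E->(0,1) | ant2:(0,4)->W->(0,3)
  grid max=7 at (0,3)
Step 6: ant0:(0,4)->W->(0,3) | ant1:(0,1)->E->(0,2) | ant2:(0,3)->E->(0,4)
  grid max=8 at (0,3)

(0,3) (0,2) (0,4)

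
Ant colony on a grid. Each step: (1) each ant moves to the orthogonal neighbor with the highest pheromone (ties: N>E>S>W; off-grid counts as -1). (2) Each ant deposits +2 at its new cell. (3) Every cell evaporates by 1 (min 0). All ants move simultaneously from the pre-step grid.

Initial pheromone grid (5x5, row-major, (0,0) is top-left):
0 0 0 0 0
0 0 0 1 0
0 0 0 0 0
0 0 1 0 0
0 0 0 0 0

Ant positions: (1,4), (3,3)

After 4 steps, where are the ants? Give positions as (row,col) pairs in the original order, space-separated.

Step 1: ant0:(1,4)->W->(1,3) | ant1:(3,3)->W->(3,2)
  grid max=2 at (1,3)
Step 2: ant0:(1,3)->N->(0,3) | ant1:(3,2)->N->(2,2)
  grid max=1 at (0,3)
Step 3: ant0:(0,3)->S->(1,3) | ant1:(2,2)->S->(3,2)
  grid max=2 at (1,3)
Step 4: ant0:(1,3)->N->(0,3) | ant1:(3,2)->N->(2,2)
  grid max=1 at (0,3)

(0,3) (2,2)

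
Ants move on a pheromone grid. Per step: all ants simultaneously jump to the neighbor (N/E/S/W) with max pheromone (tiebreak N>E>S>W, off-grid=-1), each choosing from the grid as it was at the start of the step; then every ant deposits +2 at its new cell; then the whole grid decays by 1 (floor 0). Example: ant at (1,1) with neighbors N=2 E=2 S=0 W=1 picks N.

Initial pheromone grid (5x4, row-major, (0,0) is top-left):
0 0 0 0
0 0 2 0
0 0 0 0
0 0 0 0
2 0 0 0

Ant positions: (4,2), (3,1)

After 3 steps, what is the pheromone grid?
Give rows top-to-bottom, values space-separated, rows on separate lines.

After step 1: ants at (3,2),(2,1)
  0 0 0 0
  0 0 1 0
  0 1 0 0
  0 0 1 0
  1 0 0 0
After step 2: ants at (2,2),(1,1)
  0 0 0 0
  0 1 0 0
  0 0 1 0
  0 0 0 0
  0 0 0 0
After step 3: ants at (1,2),(0,1)
  0 1 0 0
  0 0 1 0
  0 0 0 0
  0 0 0 0
  0 0 0 0

0 1 0 0
0 0 1 0
0 0 0 0
0 0 0 0
0 0 0 0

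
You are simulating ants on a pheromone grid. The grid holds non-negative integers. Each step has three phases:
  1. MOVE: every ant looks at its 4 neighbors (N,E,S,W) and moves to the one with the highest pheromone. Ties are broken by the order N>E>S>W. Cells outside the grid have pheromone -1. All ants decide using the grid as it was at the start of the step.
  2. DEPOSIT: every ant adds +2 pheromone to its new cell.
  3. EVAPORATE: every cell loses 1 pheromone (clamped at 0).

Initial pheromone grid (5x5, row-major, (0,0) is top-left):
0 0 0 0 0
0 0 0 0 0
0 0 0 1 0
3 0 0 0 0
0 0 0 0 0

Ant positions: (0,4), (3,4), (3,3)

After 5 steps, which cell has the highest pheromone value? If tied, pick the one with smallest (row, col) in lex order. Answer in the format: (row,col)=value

Answer: (2,3)=10

Derivation:
Step 1: ant0:(0,4)->S->(1,4) | ant1:(3,4)->N->(2,4) | ant2:(3,3)->N->(2,3)
  grid max=2 at (2,3)
Step 2: ant0:(1,4)->S->(2,4) | ant1:(2,4)->W->(2,3) | ant2:(2,3)->E->(2,4)
  grid max=4 at (2,4)
Step 3: ant0:(2,4)->W->(2,3) | ant1:(2,3)->E->(2,4) | ant2:(2,4)->W->(2,3)
  grid max=6 at (2,3)
Step 4: ant0:(2,3)->E->(2,4) | ant1:(2,4)->W->(2,3) | ant2:(2,3)->E->(2,4)
  grid max=8 at (2,4)
Step 5: ant0:(2,4)->W->(2,3) | ant1:(2,3)->E->(2,4) | ant2:(2,4)->W->(2,3)
  grid max=10 at (2,3)
Final grid:
  0 0 0 0 0
  0 0 0 0 0
  0 0 0 10 9
  0 0 0 0 0
  0 0 0 0 0
Max pheromone 10 at (2,3)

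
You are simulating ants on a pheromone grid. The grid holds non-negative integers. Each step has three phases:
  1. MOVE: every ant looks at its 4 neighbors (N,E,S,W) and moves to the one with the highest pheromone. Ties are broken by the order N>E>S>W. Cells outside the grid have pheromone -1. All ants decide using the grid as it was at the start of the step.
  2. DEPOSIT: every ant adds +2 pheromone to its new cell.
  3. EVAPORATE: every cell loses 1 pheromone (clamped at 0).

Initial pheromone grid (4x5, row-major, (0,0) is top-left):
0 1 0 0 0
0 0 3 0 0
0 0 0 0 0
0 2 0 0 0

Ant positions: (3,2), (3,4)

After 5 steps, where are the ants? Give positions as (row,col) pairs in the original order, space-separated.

Step 1: ant0:(3,2)->W->(3,1) | ant1:(3,4)->N->(2,4)
  grid max=3 at (3,1)
Step 2: ant0:(3,1)->N->(2,1) | ant1:(2,4)->N->(1,4)
  grid max=2 at (3,1)
Step 3: ant0:(2,1)->S->(3,1) | ant1:(1,4)->N->(0,4)
  grid max=3 at (3,1)
Step 4: ant0:(3,1)->N->(2,1) | ant1:(0,4)->S->(1,4)
  grid max=2 at (3,1)
Step 5: ant0:(2,1)->S->(3,1) | ant1:(1,4)->N->(0,4)
  grid max=3 at (3,1)

(3,1) (0,4)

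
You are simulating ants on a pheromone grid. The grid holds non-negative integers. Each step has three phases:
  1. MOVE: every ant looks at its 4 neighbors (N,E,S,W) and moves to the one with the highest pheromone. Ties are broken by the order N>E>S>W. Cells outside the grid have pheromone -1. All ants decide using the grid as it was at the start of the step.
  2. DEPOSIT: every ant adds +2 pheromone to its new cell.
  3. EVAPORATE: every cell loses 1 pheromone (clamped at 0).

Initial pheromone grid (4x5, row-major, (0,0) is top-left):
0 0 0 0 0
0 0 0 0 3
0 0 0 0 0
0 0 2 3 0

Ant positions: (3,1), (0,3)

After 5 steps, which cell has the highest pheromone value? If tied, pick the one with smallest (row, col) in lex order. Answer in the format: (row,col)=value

Answer: (3,2)=3

Derivation:
Step 1: ant0:(3,1)->E->(3,2) | ant1:(0,3)->E->(0,4)
  grid max=3 at (3,2)
Step 2: ant0:(3,2)->E->(3,3) | ant1:(0,4)->S->(1,4)
  grid max=3 at (1,4)
Step 3: ant0:(3,3)->W->(3,2) | ant1:(1,4)->N->(0,4)
  grid max=3 at (3,2)
Step 4: ant0:(3,2)->E->(3,3) | ant1:(0,4)->S->(1,4)
  grid max=3 at (1,4)
Step 5: ant0:(3,3)->W->(3,2) | ant1:(1,4)->N->(0,4)
  grid max=3 at (3,2)
Final grid:
  0 0 0 0 1
  0 0 0 0 2
  0 0 0 0 0
  0 0 3 2 0
Max pheromone 3 at (3,2)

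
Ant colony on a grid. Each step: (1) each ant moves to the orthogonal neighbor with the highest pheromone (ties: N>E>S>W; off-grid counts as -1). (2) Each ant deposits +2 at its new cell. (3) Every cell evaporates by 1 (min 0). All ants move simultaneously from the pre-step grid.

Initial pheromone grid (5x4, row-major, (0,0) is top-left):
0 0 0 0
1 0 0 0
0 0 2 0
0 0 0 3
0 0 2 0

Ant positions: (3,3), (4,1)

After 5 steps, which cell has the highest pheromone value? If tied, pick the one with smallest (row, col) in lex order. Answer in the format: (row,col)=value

Answer: (3,3)=6

Derivation:
Step 1: ant0:(3,3)->N->(2,3) | ant1:(4,1)->E->(4,2)
  grid max=3 at (4,2)
Step 2: ant0:(2,3)->S->(3,3) | ant1:(4,2)->N->(3,2)
  grid max=3 at (3,3)
Step 3: ant0:(3,3)->W->(3,2) | ant1:(3,2)->E->(3,3)
  grid max=4 at (3,3)
Step 4: ant0:(3,2)->E->(3,3) | ant1:(3,3)->W->(3,2)
  grid max=5 at (3,3)
Step 5: ant0:(3,3)->W->(3,2) | ant1:(3,2)->E->(3,3)
  grid max=6 at (3,3)
Final grid:
  0 0 0 0
  0 0 0 0
  0 0 0 0
  0 0 4 6
  0 0 0 0
Max pheromone 6 at (3,3)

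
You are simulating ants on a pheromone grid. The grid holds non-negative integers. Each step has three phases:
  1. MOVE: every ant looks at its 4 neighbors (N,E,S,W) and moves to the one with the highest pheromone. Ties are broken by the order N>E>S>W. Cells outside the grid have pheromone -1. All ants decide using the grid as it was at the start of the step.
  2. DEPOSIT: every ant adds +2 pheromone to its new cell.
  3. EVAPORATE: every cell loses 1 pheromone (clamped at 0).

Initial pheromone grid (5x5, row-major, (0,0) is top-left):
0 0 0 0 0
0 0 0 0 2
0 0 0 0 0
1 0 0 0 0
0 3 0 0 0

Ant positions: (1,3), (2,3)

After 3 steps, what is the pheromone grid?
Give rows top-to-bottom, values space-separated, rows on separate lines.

After step 1: ants at (1,4),(1,3)
  0 0 0 0 0
  0 0 0 1 3
  0 0 0 0 0
  0 0 0 0 0
  0 2 0 0 0
After step 2: ants at (1,3),(1,4)
  0 0 0 0 0
  0 0 0 2 4
  0 0 0 0 0
  0 0 0 0 0
  0 1 0 0 0
After step 3: ants at (1,4),(1,3)
  0 0 0 0 0
  0 0 0 3 5
  0 0 0 0 0
  0 0 0 0 0
  0 0 0 0 0

0 0 0 0 0
0 0 0 3 5
0 0 0 0 0
0 0 0 0 0
0 0 0 0 0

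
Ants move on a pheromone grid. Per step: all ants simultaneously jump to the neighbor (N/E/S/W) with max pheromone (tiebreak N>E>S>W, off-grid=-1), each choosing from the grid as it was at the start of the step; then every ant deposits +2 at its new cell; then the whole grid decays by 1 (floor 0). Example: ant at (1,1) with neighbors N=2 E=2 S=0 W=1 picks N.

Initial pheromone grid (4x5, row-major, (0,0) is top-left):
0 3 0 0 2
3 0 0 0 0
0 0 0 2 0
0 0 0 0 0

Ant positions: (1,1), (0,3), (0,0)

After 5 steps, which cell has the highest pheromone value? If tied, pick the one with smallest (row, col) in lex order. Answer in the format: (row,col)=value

Step 1: ant0:(1,1)->N->(0,1) | ant1:(0,3)->E->(0,4) | ant2:(0,0)->E->(0,1)
  grid max=6 at (0,1)
Step 2: ant0:(0,1)->E->(0,2) | ant1:(0,4)->S->(1,4) | ant2:(0,1)->E->(0,2)
  grid max=5 at (0,1)
Step 3: ant0:(0,2)->W->(0,1) | ant1:(1,4)->N->(0,4) | ant2:(0,2)->W->(0,1)
  grid max=8 at (0,1)
Step 4: ant0:(0,1)->E->(0,2) | ant1:(0,4)->S->(1,4) | ant2:(0,1)->E->(0,2)
  grid max=7 at (0,1)
Step 5: ant0:(0,2)->W->(0,1) | ant1:(1,4)->N->(0,4) | ant2:(0,2)->W->(0,1)
  grid max=10 at (0,1)
Final grid:
  0 10 4 0 3
  0 0 0 0 0
  0 0 0 0 0
  0 0 0 0 0
Max pheromone 10 at (0,1)

Answer: (0,1)=10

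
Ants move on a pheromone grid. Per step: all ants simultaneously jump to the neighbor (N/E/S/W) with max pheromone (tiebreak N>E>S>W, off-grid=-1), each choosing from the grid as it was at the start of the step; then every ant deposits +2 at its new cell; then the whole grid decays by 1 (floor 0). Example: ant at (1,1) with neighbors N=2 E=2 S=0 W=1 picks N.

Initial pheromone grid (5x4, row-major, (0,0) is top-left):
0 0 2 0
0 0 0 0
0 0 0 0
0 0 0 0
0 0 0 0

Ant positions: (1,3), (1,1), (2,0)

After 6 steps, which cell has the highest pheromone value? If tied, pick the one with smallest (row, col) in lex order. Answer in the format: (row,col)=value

Step 1: ant0:(1,3)->N->(0,3) | ant1:(1,1)->N->(0,1) | ant2:(2,0)->N->(1,0)
  grid max=1 at (0,1)
Step 2: ant0:(0,3)->W->(0,2) | ant1:(0,1)->E->(0,2) | ant2:(1,0)->N->(0,0)
  grid max=4 at (0,2)
Step 3: ant0:(0,2)->E->(0,3) | ant1:(0,2)->E->(0,3) | ant2:(0,0)->E->(0,1)
  grid max=3 at (0,2)
Step 4: ant0:(0,3)->W->(0,2) | ant1:(0,3)->W->(0,2) | ant2:(0,1)->E->(0,2)
  grid max=8 at (0,2)
Step 5: ant0:(0,2)->E->(0,3) | ant1:(0,2)->E->(0,3) | ant2:(0,2)->E->(0,3)
  grid max=7 at (0,2)
Step 6: ant0:(0,3)->W->(0,2) | ant1:(0,3)->W->(0,2) | ant2:(0,3)->W->(0,2)
  grid max=12 at (0,2)
Final grid:
  0 0 12 6
  0 0 0 0
  0 0 0 0
  0 0 0 0
  0 0 0 0
Max pheromone 12 at (0,2)

Answer: (0,2)=12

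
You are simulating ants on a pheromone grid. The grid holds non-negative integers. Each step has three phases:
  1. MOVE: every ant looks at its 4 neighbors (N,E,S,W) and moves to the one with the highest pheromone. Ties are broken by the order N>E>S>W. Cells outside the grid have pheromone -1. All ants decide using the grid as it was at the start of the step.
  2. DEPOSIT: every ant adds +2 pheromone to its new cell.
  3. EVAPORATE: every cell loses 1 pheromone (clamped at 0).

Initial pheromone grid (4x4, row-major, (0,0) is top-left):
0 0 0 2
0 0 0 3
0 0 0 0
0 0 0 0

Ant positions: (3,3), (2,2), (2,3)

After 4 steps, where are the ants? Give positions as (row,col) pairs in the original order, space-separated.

Step 1: ant0:(3,3)->N->(2,3) | ant1:(2,2)->N->(1,2) | ant2:(2,3)->N->(1,3)
  grid max=4 at (1,3)
Step 2: ant0:(2,3)->N->(1,3) | ant1:(1,2)->E->(1,3) | ant2:(1,3)->N->(0,3)
  grid max=7 at (1,3)
Step 3: ant0:(1,3)->N->(0,3) | ant1:(1,3)->N->(0,3) | ant2:(0,3)->S->(1,3)
  grid max=8 at (1,3)
Step 4: ant0:(0,3)->S->(1,3) | ant1:(0,3)->S->(1,3) | ant2:(1,3)->N->(0,3)
  grid max=11 at (1,3)

(1,3) (1,3) (0,3)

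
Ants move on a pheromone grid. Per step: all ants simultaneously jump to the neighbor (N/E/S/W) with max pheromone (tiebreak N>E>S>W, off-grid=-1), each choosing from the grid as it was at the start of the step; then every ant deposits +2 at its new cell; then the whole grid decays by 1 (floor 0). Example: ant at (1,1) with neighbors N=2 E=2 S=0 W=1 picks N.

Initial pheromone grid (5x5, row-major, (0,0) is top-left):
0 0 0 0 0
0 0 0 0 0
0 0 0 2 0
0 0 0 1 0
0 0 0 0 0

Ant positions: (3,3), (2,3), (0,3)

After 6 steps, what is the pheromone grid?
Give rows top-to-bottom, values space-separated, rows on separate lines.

After step 1: ants at (2,3),(3,3),(0,4)
  0 0 0 0 1
  0 0 0 0 0
  0 0 0 3 0
  0 0 0 2 0
  0 0 0 0 0
After step 2: ants at (3,3),(2,3),(1,4)
  0 0 0 0 0
  0 0 0 0 1
  0 0 0 4 0
  0 0 0 3 0
  0 0 0 0 0
After step 3: ants at (2,3),(3,3),(0,4)
  0 0 0 0 1
  0 0 0 0 0
  0 0 0 5 0
  0 0 0 4 0
  0 0 0 0 0
After step 4: ants at (3,3),(2,3),(1,4)
  0 0 0 0 0
  0 0 0 0 1
  0 0 0 6 0
  0 0 0 5 0
  0 0 0 0 0
After step 5: ants at (2,3),(3,3),(0,4)
  0 0 0 0 1
  0 0 0 0 0
  0 0 0 7 0
  0 0 0 6 0
  0 0 0 0 0
After step 6: ants at (3,3),(2,3),(1,4)
  0 0 0 0 0
  0 0 0 0 1
  0 0 0 8 0
  0 0 0 7 0
  0 0 0 0 0

0 0 0 0 0
0 0 0 0 1
0 0 0 8 0
0 0 0 7 0
0 0 0 0 0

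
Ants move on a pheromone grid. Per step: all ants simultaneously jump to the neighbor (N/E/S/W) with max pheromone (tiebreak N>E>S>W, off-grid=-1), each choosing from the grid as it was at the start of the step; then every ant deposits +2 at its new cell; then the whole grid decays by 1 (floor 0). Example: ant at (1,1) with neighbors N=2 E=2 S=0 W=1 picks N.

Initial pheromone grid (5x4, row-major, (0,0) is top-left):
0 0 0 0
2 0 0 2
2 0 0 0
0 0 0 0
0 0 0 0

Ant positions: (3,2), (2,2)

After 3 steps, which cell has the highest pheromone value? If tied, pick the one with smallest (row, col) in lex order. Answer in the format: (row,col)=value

Step 1: ant0:(3,2)->N->(2,2) | ant1:(2,2)->N->(1,2)
  grid max=1 at (1,0)
Step 2: ant0:(2,2)->N->(1,2) | ant1:(1,2)->E->(1,3)
  grid max=2 at (1,2)
Step 3: ant0:(1,2)->E->(1,3) | ant1:(1,3)->W->(1,2)
  grid max=3 at (1,2)
Final grid:
  0 0 0 0
  0 0 3 3
  0 0 0 0
  0 0 0 0
  0 0 0 0
Max pheromone 3 at (1,2)

Answer: (1,2)=3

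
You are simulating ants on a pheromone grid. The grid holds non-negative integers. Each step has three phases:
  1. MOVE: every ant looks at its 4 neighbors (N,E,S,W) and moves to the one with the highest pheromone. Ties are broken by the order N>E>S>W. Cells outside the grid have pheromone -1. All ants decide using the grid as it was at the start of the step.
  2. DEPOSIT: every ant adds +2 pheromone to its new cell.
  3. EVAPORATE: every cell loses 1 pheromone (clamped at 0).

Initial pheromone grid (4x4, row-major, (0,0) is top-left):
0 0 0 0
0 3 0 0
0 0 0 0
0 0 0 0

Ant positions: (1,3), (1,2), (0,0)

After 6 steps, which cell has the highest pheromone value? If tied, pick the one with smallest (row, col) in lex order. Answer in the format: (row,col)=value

Answer: (1,1)=9

Derivation:
Step 1: ant0:(1,3)->N->(0,3) | ant1:(1,2)->W->(1,1) | ant2:(0,0)->E->(0,1)
  grid max=4 at (1,1)
Step 2: ant0:(0,3)->S->(1,3) | ant1:(1,1)->N->(0,1) | ant2:(0,1)->S->(1,1)
  grid max=5 at (1,1)
Step 3: ant0:(1,3)->N->(0,3) | ant1:(0,1)->S->(1,1) | ant2:(1,1)->N->(0,1)
  grid max=6 at (1,1)
Step 4: ant0:(0,3)->S->(1,3) | ant1:(1,1)->N->(0,1) | ant2:(0,1)->S->(1,1)
  grid max=7 at (1,1)
Step 5: ant0:(1,3)->N->(0,3) | ant1:(0,1)->S->(1,1) | ant2:(1,1)->N->(0,1)
  grid max=8 at (1,1)
Step 6: ant0:(0,3)->S->(1,3) | ant1:(1,1)->N->(0,1) | ant2:(0,1)->S->(1,1)
  grid max=9 at (1,1)
Final grid:
  0 6 0 0
  0 9 0 1
  0 0 0 0
  0 0 0 0
Max pheromone 9 at (1,1)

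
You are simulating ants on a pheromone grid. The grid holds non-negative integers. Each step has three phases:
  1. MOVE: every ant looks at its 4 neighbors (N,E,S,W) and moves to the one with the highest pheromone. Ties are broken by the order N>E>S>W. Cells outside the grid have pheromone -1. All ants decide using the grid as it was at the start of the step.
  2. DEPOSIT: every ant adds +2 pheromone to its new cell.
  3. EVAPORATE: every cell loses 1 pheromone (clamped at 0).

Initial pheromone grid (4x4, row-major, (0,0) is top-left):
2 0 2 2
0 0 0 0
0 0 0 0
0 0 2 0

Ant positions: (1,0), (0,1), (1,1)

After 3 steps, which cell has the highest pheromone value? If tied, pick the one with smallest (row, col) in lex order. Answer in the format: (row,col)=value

Answer: (0,2)=7

Derivation:
Step 1: ant0:(1,0)->N->(0,0) | ant1:(0,1)->E->(0,2) | ant2:(1,1)->N->(0,1)
  grid max=3 at (0,0)
Step 2: ant0:(0,0)->E->(0,1) | ant1:(0,2)->E->(0,3) | ant2:(0,1)->E->(0,2)
  grid max=4 at (0,2)
Step 3: ant0:(0,1)->E->(0,2) | ant1:(0,3)->W->(0,2) | ant2:(0,2)->E->(0,3)
  grid max=7 at (0,2)
Final grid:
  1 1 7 3
  0 0 0 0
  0 0 0 0
  0 0 0 0
Max pheromone 7 at (0,2)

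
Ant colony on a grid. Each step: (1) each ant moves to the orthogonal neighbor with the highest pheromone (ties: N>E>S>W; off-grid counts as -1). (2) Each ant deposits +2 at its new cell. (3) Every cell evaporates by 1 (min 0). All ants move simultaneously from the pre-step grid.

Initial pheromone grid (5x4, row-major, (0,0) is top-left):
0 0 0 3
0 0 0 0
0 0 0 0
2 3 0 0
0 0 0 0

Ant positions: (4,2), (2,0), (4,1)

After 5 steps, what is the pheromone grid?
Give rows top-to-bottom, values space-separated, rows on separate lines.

After step 1: ants at (3,2),(3,0),(3,1)
  0 0 0 2
  0 0 0 0
  0 0 0 0
  3 4 1 0
  0 0 0 0
After step 2: ants at (3,1),(3,1),(3,0)
  0 0 0 1
  0 0 0 0
  0 0 0 0
  4 7 0 0
  0 0 0 0
After step 3: ants at (3,0),(3,0),(3,1)
  0 0 0 0
  0 0 0 0
  0 0 0 0
  7 8 0 0
  0 0 0 0
After step 4: ants at (3,1),(3,1),(3,0)
  0 0 0 0
  0 0 0 0
  0 0 0 0
  8 11 0 0
  0 0 0 0
After step 5: ants at (3,0),(3,0),(3,1)
  0 0 0 0
  0 0 0 0
  0 0 0 0
  11 12 0 0
  0 0 0 0

0 0 0 0
0 0 0 0
0 0 0 0
11 12 0 0
0 0 0 0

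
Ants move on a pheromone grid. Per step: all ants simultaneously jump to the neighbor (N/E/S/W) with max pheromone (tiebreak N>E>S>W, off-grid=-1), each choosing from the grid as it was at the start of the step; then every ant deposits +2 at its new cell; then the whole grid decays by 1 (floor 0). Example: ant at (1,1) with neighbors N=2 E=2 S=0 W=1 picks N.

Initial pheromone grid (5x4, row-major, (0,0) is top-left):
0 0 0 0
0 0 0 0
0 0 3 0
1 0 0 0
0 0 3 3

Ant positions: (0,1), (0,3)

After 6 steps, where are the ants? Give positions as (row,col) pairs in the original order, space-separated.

Step 1: ant0:(0,1)->E->(0,2) | ant1:(0,3)->S->(1,3)
  grid max=2 at (2,2)
Step 2: ant0:(0,2)->E->(0,3) | ant1:(1,3)->N->(0,3)
  grid max=3 at (0,3)
Step 3: ant0:(0,3)->S->(1,3) | ant1:(0,3)->S->(1,3)
  grid max=3 at (1,3)
Step 4: ant0:(1,3)->N->(0,3) | ant1:(1,3)->N->(0,3)
  grid max=5 at (0,3)
Step 5: ant0:(0,3)->S->(1,3) | ant1:(0,3)->S->(1,3)
  grid max=5 at (1,3)
Step 6: ant0:(1,3)->N->(0,3) | ant1:(1,3)->N->(0,3)
  grid max=7 at (0,3)

(0,3) (0,3)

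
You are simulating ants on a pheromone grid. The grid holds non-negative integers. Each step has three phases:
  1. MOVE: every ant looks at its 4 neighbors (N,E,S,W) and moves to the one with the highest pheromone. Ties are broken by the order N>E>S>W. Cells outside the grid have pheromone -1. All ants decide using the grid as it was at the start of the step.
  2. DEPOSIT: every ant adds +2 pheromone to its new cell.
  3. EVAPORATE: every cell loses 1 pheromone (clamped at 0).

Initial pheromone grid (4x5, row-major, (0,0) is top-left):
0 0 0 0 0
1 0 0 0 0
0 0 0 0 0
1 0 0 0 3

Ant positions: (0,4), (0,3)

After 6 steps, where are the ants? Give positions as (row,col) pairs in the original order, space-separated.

Step 1: ant0:(0,4)->S->(1,4) | ant1:(0,3)->E->(0,4)
  grid max=2 at (3,4)
Step 2: ant0:(1,4)->N->(0,4) | ant1:(0,4)->S->(1,4)
  grid max=2 at (0,4)
Step 3: ant0:(0,4)->S->(1,4) | ant1:(1,4)->N->(0,4)
  grid max=3 at (0,4)
Step 4: ant0:(1,4)->N->(0,4) | ant1:(0,4)->S->(1,4)
  grid max=4 at (0,4)
Step 5: ant0:(0,4)->S->(1,4) | ant1:(1,4)->N->(0,4)
  grid max=5 at (0,4)
Step 6: ant0:(1,4)->N->(0,4) | ant1:(0,4)->S->(1,4)
  grid max=6 at (0,4)

(0,4) (1,4)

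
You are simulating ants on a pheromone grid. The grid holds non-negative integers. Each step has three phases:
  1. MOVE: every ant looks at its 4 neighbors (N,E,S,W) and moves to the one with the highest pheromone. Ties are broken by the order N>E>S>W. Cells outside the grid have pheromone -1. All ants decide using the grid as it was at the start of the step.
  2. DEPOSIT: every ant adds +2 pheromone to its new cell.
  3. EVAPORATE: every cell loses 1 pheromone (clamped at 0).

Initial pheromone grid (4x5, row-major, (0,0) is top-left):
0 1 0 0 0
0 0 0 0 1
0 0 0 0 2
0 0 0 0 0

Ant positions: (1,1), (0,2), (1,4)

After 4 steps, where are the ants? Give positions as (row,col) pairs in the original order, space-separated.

Step 1: ant0:(1,1)->N->(0,1) | ant1:(0,2)->W->(0,1) | ant2:(1,4)->S->(2,4)
  grid max=4 at (0,1)
Step 2: ant0:(0,1)->E->(0,2) | ant1:(0,1)->E->(0,2) | ant2:(2,4)->N->(1,4)
  grid max=3 at (0,1)
Step 3: ant0:(0,2)->W->(0,1) | ant1:(0,2)->W->(0,1) | ant2:(1,4)->S->(2,4)
  grid max=6 at (0,1)
Step 4: ant0:(0,1)->E->(0,2) | ant1:(0,1)->E->(0,2) | ant2:(2,4)->N->(1,4)
  grid max=5 at (0,1)

(0,2) (0,2) (1,4)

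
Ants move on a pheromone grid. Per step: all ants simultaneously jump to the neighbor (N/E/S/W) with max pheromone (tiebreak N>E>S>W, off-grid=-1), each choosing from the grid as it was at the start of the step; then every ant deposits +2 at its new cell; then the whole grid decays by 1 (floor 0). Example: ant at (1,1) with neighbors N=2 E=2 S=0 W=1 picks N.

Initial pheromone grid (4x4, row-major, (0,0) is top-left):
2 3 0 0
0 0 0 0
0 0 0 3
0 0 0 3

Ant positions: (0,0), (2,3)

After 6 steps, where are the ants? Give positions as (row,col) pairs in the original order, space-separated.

Step 1: ant0:(0,0)->E->(0,1) | ant1:(2,3)->S->(3,3)
  grid max=4 at (0,1)
Step 2: ant0:(0,1)->W->(0,0) | ant1:(3,3)->N->(2,3)
  grid max=3 at (0,1)
Step 3: ant0:(0,0)->E->(0,1) | ant1:(2,3)->S->(3,3)
  grid max=4 at (0,1)
Step 4: ant0:(0,1)->W->(0,0) | ant1:(3,3)->N->(2,3)
  grid max=3 at (0,1)
Step 5: ant0:(0,0)->E->(0,1) | ant1:(2,3)->S->(3,3)
  grid max=4 at (0,1)
Step 6: ant0:(0,1)->W->(0,0) | ant1:(3,3)->N->(2,3)
  grid max=3 at (0,1)

(0,0) (2,3)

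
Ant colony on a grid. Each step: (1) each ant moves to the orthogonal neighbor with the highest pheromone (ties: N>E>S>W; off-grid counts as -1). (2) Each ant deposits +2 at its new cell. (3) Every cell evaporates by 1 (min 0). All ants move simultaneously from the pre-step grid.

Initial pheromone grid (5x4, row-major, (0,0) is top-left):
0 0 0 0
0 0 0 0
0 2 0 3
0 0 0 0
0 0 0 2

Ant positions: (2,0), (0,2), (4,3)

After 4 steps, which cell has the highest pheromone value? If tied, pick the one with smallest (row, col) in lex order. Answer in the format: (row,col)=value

Step 1: ant0:(2,0)->E->(2,1) | ant1:(0,2)->E->(0,3) | ant2:(4,3)->N->(3,3)
  grid max=3 at (2,1)
Step 2: ant0:(2,1)->N->(1,1) | ant1:(0,3)->S->(1,3) | ant2:(3,3)->N->(2,3)
  grid max=3 at (2,3)
Step 3: ant0:(1,1)->S->(2,1) | ant1:(1,3)->S->(2,3) | ant2:(2,3)->N->(1,3)
  grid max=4 at (2,3)
Step 4: ant0:(2,1)->N->(1,1) | ant1:(2,3)->N->(1,3) | ant2:(1,3)->S->(2,3)
  grid max=5 at (2,3)
Final grid:
  0 0 0 0
  0 1 0 3
  0 2 0 5
  0 0 0 0
  0 0 0 0
Max pheromone 5 at (2,3)

Answer: (2,3)=5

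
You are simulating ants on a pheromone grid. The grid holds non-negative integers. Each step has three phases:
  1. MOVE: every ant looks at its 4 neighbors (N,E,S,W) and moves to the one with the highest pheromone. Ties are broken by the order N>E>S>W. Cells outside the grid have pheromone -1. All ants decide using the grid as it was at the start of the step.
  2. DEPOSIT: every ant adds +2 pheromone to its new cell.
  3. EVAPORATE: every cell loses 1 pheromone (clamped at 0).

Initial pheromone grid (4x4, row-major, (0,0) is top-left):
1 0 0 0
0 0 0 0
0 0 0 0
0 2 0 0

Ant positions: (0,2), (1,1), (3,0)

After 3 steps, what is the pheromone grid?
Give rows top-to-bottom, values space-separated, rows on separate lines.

After step 1: ants at (0,3),(0,1),(3,1)
  0 1 0 1
  0 0 0 0
  0 0 0 0
  0 3 0 0
After step 2: ants at (1,3),(0,2),(2,1)
  0 0 1 0
  0 0 0 1
  0 1 0 0
  0 2 0 0
After step 3: ants at (0,3),(0,3),(3,1)
  0 0 0 3
  0 0 0 0
  0 0 0 0
  0 3 0 0

0 0 0 3
0 0 0 0
0 0 0 0
0 3 0 0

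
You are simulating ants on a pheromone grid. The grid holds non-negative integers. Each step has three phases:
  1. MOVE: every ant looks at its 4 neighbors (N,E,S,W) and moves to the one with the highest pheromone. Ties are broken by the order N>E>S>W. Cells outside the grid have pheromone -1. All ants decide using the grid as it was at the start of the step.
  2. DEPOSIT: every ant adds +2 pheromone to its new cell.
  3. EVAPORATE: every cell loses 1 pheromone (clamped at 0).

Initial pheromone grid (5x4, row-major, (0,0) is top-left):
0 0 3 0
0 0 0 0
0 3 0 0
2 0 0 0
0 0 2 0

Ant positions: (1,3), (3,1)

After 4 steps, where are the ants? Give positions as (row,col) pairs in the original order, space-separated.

Step 1: ant0:(1,3)->N->(0,3) | ant1:(3,1)->N->(2,1)
  grid max=4 at (2,1)
Step 2: ant0:(0,3)->W->(0,2) | ant1:(2,1)->N->(1,1)
  grid max=3 at (0,2)
Step 3: ant0:(0,2)->E->(0,3) | ant1:(1,1)->S->(2,1)
  grid max=4 at (2,1)
Step 4: ant0:(0,3)->W->(0,2) | ant1:(2,1)->N->(1,1)
  grid max=3 at (0,2)

(0,2) (1,1)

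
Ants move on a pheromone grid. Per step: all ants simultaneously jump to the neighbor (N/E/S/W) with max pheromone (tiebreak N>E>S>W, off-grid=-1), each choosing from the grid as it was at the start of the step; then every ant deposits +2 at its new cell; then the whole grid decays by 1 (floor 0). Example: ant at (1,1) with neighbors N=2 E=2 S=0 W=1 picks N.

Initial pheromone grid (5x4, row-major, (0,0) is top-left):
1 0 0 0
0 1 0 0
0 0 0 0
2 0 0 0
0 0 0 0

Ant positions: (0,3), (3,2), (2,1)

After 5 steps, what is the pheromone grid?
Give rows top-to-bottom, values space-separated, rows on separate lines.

After step 1: ants at (1,3),(2,2),(1,1)
  0 0 0 0
  0 2 0 1
  0 0 1 0
  1 0 0 0
  0 0 0 0
After step 2: ants at (0,3),(1,2),(0,1)
  0 1 0 1
  0 1 1 0
  0 0 0 0
  0 0 0 0
  0 0 0 0
After step 3: ants at (1,3),(1,1),(1,1)
  0 0 0 0
  0 4 0 1
  0 0 0 0
  0 0 0 0
  0 0 0 0
After step 4: ants at (0,3),(0,1),(0,1)
  0 3 0 1
  0 3 0 0
  0 0 0 0
  0 0 0 0
  0 0 0 0
After step 5: ants at (1,3),(1,1),(1,1)
  0 2 0 0
  0 6 0 1
  0 0 0 0
  0 0 0 0
  0 0 0 0

0 2 0 0
0 6 0 1
0 0 0 0
0 0 0 0
0 0 0 0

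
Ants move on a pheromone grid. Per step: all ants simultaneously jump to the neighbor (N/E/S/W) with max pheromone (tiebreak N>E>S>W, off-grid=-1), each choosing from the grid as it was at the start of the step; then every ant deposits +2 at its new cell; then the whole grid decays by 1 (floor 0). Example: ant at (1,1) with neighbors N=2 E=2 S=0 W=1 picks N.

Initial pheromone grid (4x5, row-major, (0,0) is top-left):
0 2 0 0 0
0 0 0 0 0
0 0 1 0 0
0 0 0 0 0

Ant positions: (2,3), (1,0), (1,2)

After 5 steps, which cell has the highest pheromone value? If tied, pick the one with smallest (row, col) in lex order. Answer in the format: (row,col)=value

Answer: (2,2)=10

Derivation:
Step 1: ant0:(2,3)->W->(2,2) | ant1:(1,0)->N->(0,0) | ant2:(1,2)->S->(2,2)
  grid max=4 at (2,2)
Step 2: ant0:(2,2)->N->(1,2) | ant1:(0,0)->E->(0,1) | ant2:(2,2)->N->(1,2)
  grid max=3 at (1,2)
Step 3: ant0:(1,2)->S->(2,2) | ant1:(0,1)->E->(0,2) | ant2:(1,2)->S->(2,2)
  grid max=6 at (2,2)
Step 4: ant0:(2,2)->N->(1,2) | ant1:(0,2)->S->(1,2) | ant2:(2,2)->N->(1,2)
  grid max=7 at (1,2)
Step 5: ant0:(1,2)->S->(2,2) | ant1:(1,2)->S->(2,2) | ant2:(1,2)->S->(2,2)
  grid max=10 at (2,2)
Final grid:
  0 0 0 0 0
  0 0 6 0 0
  0 0 10 0 0
  0 0 0 0 0
Max pheromone 10 at (2,2)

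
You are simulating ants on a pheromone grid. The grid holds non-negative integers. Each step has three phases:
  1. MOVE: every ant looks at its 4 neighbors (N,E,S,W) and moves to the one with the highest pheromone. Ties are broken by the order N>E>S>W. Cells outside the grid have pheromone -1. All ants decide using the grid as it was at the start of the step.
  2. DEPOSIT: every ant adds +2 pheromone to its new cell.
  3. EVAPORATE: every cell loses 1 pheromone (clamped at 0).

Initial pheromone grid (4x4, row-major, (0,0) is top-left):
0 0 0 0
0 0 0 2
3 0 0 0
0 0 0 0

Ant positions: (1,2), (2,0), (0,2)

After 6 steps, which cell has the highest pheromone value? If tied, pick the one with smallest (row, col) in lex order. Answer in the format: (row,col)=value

Step 1: ant0:(1,2)->E->(1,3) | ant1:(2,0)->N->(1,0) | ant2:(0,2)->E->(0,3)
  grid max=3 at (1,3)
Step 2: ant0:(1,3)->N->(0,3) | ant1:(1,0)->S->(2,0) | ant2:(0,3)->S->(1,3)
  grid max=4 at (1,3)
Step 3: ant0:(0,3)->S->(1,3) | ant1:(2,0)->N->(1,0) | ant2:(1,3)->N->(0,3)
  grid max=5 at (1,3)
Step 4: ant0:(1,3)->N->(0,3) | ant1:(1,0)->S->(2,0) | ant2:(0,3)->S->(1,3)
  grid max=6 at (1,3)
Step 5: ant0:(0,3)->S->(1,3) | ant1:(2,0)->N->(1,0) | ant2:(1,3)->N->(0,3)
  grid max=7 at (1,3)
Step 6: ant0:(1,3)->N->(0,3) | ant1:(1,0)->S->(2,0) | ant2:(0,3)->S->(1,3)
  grid max=8 at (1,3)
Final grid:
  0 0 0 6
  0 0 0 8
  3 0 0 0
  0 0 0 0
Max pheromone 8 at (1,3)

Answer: (1,3)=8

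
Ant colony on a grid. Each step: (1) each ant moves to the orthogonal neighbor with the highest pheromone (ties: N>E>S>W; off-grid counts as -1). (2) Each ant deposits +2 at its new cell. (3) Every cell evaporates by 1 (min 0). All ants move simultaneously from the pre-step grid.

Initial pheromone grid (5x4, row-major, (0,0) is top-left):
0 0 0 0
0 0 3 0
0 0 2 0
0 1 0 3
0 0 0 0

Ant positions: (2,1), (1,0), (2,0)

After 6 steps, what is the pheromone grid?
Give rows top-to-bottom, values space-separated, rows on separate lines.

After step 1: ants at (2,2),(0,0),(1,0)
  1 0 0 0
  1 0 2 0
  0 0 3 0
  0 0 0 2
  0 0 0 0
After step 2: ants at (1,2),(1,0),(0,0)
  2 0 0 0
  2 0 3 0
  0 0 2 0
  0 0 0 1
  0 0 0 0
After step 3: ants at (2,2),(0,0),(1,0)
  3 0 0 0
  3 0 2 0
  0 0 3 0
  0 0 0 0
  0 0 0 0
After step 4: ants at (1,2),(1,0),(0,0)
  4 0 0 0
  4 0 3 0
  0 0 2 0
  0 0 0 0
  0 0 0 0
After step 5: ants at (2,2),(0,0),(1,0)
  5 0 0 0
  5 0 2 0
  0 0 3 0
  0 0 0 0
  0 0 0 0
After step 6: ants at (1,2),(1,0),(0,0)
  6 0 0 0
  6 0 3 0
  0 0 2 0
  0 0 0 0
  0 0 0 0

6 0 0 0
6 0 3 0
0 0 2 0
0 0 0 0
0 0 0 0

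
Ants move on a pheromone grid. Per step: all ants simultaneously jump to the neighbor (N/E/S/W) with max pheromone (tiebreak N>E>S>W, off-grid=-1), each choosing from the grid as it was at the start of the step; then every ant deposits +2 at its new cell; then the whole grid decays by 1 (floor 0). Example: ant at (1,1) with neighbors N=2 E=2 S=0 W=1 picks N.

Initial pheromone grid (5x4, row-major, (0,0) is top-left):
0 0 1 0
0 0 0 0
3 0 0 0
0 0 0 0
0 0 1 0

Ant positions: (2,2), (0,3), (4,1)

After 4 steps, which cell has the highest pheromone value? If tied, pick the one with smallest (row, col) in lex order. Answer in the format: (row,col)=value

Step 1: ant0:(2,2)->N->(1,2) | ant1:(0,3)->W->(0,2) | ant2:(4,1)->E->(4,2)
  grid max=2 at (0,2)
Step 2: ant0:(1,2)->N->(0,2) | ant1:(0,2)->S->(1,2) | ant2:(4,2)->N->(3,2)
  grid max=3 at (0,2)
Step 3: ant0:(0,2)->S->(1,2) | ant1:(1,2)->N->(0,2) | ant2:(3,2)->S->(4,2)
  grid max=4 at (0,2)
Step 4: ant0:(1,2)->N->(0,2) | ant1:(0,2)->S->(1,2) | ant2:(4,2)->N->(3,2)
  grid max=5 at (0,2)
Final grid:
  0 0 5 0
  0 0 4 0
  0 0 0 0
  0 0 1 0
  0 0 1 0
Max pheromone 5 at (0,2)

Answer: (0,2)=5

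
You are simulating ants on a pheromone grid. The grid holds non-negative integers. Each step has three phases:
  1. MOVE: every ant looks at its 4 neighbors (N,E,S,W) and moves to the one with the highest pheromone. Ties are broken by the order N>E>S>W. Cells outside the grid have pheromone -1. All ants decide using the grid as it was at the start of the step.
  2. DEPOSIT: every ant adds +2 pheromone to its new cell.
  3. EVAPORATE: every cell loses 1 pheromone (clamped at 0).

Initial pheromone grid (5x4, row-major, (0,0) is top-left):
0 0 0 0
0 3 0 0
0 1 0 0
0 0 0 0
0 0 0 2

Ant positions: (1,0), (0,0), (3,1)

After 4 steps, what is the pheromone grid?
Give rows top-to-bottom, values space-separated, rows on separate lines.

After step 1: ants at (1,1),(0,1),(2,1)
  0 1 0 0
  0 4 0 0
  0 2 0 0
  0 0 0 0
  0 0 0 1
After step 2: ants at (2,1),(1,1),(1,1)
  0 0 0 0
  0 7 0 0
  0 3 0 0
  0 0 0 0
  0 0 0 0
After step 3: ants at (1,1),(2,1),(2,1)
  0 0 0 0
  0 8 0 0
  0 6 0 0
  0 0 0 0
  0 0 0 0
After step 4: ants at (2,1),(1,1),(1,1)
  0 0 0 0
  0 11 0 0
  0 7 0 0
  0 0 0 0
  0 0 0 0

0 0 0 0
0 11 0 0
0 7 0 0
0 0 0 0
0 0 0 0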